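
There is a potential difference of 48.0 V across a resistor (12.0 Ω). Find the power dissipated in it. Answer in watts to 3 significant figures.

192 W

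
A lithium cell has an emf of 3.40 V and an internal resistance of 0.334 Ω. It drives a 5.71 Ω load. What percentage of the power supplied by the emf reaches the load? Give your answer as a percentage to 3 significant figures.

Both r and R carry the same current, so the power split is just the resistance split: η = R/(R+r).
η = R / (R + r) = 5.71 / (5.71 + 0.334) = 0.9447

94.5 %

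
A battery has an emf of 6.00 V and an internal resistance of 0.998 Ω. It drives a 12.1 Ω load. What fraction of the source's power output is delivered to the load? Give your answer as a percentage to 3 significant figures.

Efficiency is P_load / P_total. With a series r and R sharing the same I, P = I²R for each, so η = R/(R+r).
η = R / (R + r) = 12.1 / (12.1 + 0.998) = 0.9238

92.4 %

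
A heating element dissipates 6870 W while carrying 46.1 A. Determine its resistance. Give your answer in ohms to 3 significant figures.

3.23 Ω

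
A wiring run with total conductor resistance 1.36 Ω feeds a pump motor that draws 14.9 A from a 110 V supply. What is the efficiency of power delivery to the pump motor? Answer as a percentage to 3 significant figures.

81.6 %

The wiring run carries the full 14.9 A.
P_line = I² R_line = (14.90)² × 1.36 = 301.9 W
P_source = V I = 110 × 14.90 = 1639 W; P_load = 1337 W
η = P_load / P_source = 1337 / 1639 = 0.8158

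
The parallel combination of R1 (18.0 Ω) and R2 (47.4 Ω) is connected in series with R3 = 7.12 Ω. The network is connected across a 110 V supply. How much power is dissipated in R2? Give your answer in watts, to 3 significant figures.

107 W

Combine R1 and R2 into their parallel equivalent first, reducing the network to two series resistors.
R_p = (18.0×47.4)/(18.0+47.4) = 13.05 Ω
R_total = R_p + 7.12 = 13.05 + 7.12 = 20.17 Ω
I = V / R_total = 110 / 20.17 = 5.455 A
Voltage across the parallel pair: V_p = I × R_p = 5.455 × 13.05 = 71.16 V
R2 sits across V_p; its power is V_p²/R.
P_R2 = (71.16)² / 47.4 = 106.8 W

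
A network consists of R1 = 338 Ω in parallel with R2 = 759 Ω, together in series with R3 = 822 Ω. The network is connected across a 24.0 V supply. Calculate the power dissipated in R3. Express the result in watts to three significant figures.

Reduce the parallel combination to a single R_p; the circuit then becomes R_p in series with the remaining resistor.
R_p = (338×759)/(338+759) = 233.9 Ω
R_total = R_p + 822 = 233.9 + 822 = 1056 Ω
I = V / R_total = 24.0 / 1056 = 0.02273 A
All the supply current flows through R3; use P = I²R3.
P_R3 = (0.02273)² × 822 = 0.4247 W

0.425 W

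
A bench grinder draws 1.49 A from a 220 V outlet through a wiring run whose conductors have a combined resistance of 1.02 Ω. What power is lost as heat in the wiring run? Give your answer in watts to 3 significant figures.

2.26 W

Only the current and the line resistance are needed for the I²R loss.
The wiring run carries the full 1.49 A.
P_line = I² R_line = (1.490)² × 1.02 = 2.265 W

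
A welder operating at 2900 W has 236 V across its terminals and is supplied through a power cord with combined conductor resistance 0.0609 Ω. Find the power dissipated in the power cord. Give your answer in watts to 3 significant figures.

The power cord and load are in series, so the same current flows in both; the loss is I²R_line.
I = P / V = 2900 / 236 = 12.29 A through the power cord.
P_line = I² R_line = (12.29)² × 0.0609 = 9.196 W

9.20 W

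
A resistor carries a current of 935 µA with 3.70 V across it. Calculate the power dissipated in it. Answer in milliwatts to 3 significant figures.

3.46 mW

Since both terminal voltage and current are stated, P = V I gives the power in one step.
P = 3.70 V × 0.0009350 A = 0.003459 W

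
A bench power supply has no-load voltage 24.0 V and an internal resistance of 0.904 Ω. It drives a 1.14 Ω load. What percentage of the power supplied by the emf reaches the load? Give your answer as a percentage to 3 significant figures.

55.8 %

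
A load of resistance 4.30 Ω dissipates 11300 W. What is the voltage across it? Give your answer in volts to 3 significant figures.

220 V

The two known quantities fix the third via V = √(P R).
V = √(11300 × 4.30) = 220.4 V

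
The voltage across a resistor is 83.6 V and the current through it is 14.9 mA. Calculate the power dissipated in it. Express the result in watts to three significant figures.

1.25 W

With V and I both given, power follows immediately from P = V I.
P = 83.6 V × 0.01490 A = 1.246 W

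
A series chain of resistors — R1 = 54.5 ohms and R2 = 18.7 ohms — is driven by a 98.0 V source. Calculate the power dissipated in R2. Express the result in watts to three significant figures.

Since the resistors are in series they all carry the loop current I = V/R_total; the power in any one is I²R.
R_total = 54.5 + 18.7 = 73.20 Ω
I = V / R_total = 98.0 / 73.20 = 1.339 A
P_R2 = I² × R2 = (1.339)² × 18.7 = 33.52 W

33.5 W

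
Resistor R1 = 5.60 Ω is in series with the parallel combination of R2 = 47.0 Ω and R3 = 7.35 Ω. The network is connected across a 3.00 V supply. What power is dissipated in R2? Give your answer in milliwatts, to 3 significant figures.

54.1 mW

Replace R2 and R3 with their parallel equivalent so the circuit becomes R1 in series with R_p.
R_p = (47.0×7.35)/(47.0+7.35) = 6.356 Ω
R_total = 5.60 + 6.356 = 11.96 Ω
I = V / R_total = 3.00 / 11.96 = 0.2509 A
Voltage across the parallel pair: V_p = I × R_p = 0.2509 × 6.356 = 1.595 V
R2 sees V_p directly, so P = V_p² / R2.
P_R2 = (1.595)² / 47.0 = 0.05412 W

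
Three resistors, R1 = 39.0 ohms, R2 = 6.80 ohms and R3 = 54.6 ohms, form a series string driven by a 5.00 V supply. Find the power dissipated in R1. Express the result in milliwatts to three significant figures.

96.7 mW

Series elements share the same current, so find I first, then use P = I²R.
R_total = 39.0 + 6.80 + 54.6 = 100.4 Ω
I = V / R_total = 5.00 / 100.4 = 0.04980 A
P_R1 = I² × R1 = (0.04980)² × 39.0 = 0.09672 W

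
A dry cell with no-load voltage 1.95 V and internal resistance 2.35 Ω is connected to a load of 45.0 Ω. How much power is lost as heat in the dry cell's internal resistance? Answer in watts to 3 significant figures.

0.00399 W

r is in series with the load, so it carries the full circuit current — the loss in it is I²r.
I = ε / (r + R) = 1.95 / (2.35 + 45.0) = 0.04118 A
P_int = I² r = (0.04118)² × 2.35 = 0.003986 W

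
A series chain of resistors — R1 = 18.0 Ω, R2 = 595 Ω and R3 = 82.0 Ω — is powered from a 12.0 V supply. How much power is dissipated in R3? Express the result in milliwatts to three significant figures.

Every series element carries the same I. Get I from the total resistance, then P = I² × R3.
R_total = 18.0 + 595 + 82.0 = 695.0 Ω
I = V / R_total = 12.0 / 695.0 = 0.01727 A
P_R3 = I² × R3 = (0.01727)² × 82.0 = 0.02445 W

24.4 mW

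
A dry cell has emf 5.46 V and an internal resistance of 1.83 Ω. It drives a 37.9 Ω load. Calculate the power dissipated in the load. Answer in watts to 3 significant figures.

0.716 W

Load and internal resistance form a series loop — compute the loop current, then the load power via I²R.
I = ε / (r + R) = 5.46 / (1.83 + 37.9) = 0.1374 A
P_load = I² R = (0.1374)² × 37.9 = 0.7158 W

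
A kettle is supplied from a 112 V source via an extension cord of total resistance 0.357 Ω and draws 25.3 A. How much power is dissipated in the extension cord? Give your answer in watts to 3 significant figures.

229 W

The extension cord and load are in series, so the same current flows in both; the loss is I²R_line.
The extension cord carries the full 25.3 A.
P_line = I² R_line = (25.30)² × 0.357 = 228.5 W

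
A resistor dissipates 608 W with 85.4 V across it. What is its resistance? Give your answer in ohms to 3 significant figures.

From P = V I = I²R = V²/R, with the two given quantities we get R = V² / P.
R = (85.4)² / 608 = 12.00 Ω

12.0 Ω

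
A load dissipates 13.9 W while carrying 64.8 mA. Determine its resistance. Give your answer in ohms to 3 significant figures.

The two known quantities fix the third via R = P / I².
R = 13.9 / (0.06480)² = 3310 Ω

3310 Ω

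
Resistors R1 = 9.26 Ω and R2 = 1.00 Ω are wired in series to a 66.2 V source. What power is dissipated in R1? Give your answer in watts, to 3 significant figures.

386 W

Since the resistors are in series they all carry the loop current I = V/R_total; the power in any one is I²R.
R_total = 9.26 + 1.00 = 10.26 Ω
I = V / R_total = 66.2 / 10.26 = 6.452 A
P_R1 = I² × R1 = (6.452)² × 9.26 = 385.5 W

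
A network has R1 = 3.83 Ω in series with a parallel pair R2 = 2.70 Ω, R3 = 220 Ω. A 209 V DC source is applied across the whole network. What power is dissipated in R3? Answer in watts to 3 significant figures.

33.5 W

First combine the parallel branches into one equivalent R_p, then R1 + R_p is a series pair.
R_p = (2.70×220)/(2.70+220) = 2.667 Ω
R_total = 3.83 + 2.667 = 6.497 Ω
I = V / R_total = 209 / 6.497 = 32.17 A
Voltage across the parallel pair: V_p = I × R_p = 32.17 × 2.667 = 85.80 V
R3 sees V_p directly, so P = V_p² / R3.
P_R3 = (85.80)² / 220 = 33.46 W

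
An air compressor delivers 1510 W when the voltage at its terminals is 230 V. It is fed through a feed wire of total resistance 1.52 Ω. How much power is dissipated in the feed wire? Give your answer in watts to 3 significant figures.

65.5 W

Line loss is just I²R for the cable — we know both I and R_line directly.
I = P / V = 1510 / 230 = 6.565 A through the feed wire.
P_line = I² R_line = (6.565)² × 1.52 = 65.52 W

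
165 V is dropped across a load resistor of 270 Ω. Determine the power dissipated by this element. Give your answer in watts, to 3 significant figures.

We know the drop across the element and its resistance — P = V²/R, one step.
P = (165 V)² / 270 Ω = 100.8 W

101 W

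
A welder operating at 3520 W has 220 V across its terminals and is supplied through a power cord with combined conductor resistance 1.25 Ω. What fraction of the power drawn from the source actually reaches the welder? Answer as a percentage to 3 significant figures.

I = P / V = 3520 / 220 = 16.00 A through the power cord.
P_line = I² R_line = (16.00)² × 1.25 = 320.0 W
P_source = P_load + P_line = 3520 + 320.0 = 3840 W
η = P_load / P_source = 3520 / 3840 = 0.9167

91.7 %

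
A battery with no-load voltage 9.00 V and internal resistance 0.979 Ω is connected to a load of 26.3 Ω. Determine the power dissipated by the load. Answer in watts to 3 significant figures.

With r and R in series, I = ε/(r+R); the load dissipates I²R.
I = ε / (r + R) = 9.00 / (0.979 + 26.3) = 0.3299 A
P_load = I² R = (0.3299)² × 26.3 = 2.863 W

2.86 W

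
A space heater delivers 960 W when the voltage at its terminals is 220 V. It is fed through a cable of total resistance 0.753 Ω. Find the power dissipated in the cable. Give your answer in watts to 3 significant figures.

Line loss is just I²R for the cable — we know both I and R_line directly.
I = P / V = 960 / 220 = 4.364 A through the cable.
P_line = I² R_line = (4.364)² × 0.753 = 14.34 W

14.3 W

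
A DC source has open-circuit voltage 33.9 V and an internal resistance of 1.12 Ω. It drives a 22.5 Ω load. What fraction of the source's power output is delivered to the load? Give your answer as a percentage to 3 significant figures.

95.3 %

The source delivers εI, of which I²R reaches the load and I²r is lost; since I is common, η = R/(R+r).
η = R / (R + r) = 22.5 / (22.5 + 1.12) = 0.9526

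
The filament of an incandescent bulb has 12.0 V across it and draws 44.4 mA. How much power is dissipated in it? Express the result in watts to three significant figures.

0.533 W

Both the voltage across and the current through the element are known, so P = V I applies directly.
P = 12.0 V × 0.04440 A = 0.5328 W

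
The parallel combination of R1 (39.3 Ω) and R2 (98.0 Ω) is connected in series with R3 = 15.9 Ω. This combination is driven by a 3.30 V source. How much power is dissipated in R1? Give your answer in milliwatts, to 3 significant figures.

113 mW

Combine R1 and R2 into their parallel equivalent first, reducing the network to two series resistors.
R_p = (39.3×98.0)/(39.3+98.0) = 28.05 Ω
R_total = R_p + 15.9 = 28.05 + 15.9 = 43.95 Ω
I = V / R_total = 3.30 / 43.95 = 0.07508 A
Voltage across the parallel pair: V_p = I × R_p = 0.07508 × 28.05 = 2.106 V
R1 sits across V_p; its power is V_p²/R.
P_R1 = (2.106)² / 39.3 = 0.1129 W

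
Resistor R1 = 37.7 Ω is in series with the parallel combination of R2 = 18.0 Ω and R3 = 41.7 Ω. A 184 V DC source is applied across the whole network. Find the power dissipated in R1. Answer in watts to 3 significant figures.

505 W

Reduce the parallel pair to R_p first; the network is then a simple series string.
R_p = (18.0×41.7)/(18.0+41.7) = 12.57 Ω
R_total = 37.7 + 12.57 = 50.27 Ω
I = V / R_total = 184 / 50.27 = 3.660 A
R1 is in the main series path, so its power is I²R1.
P_R1 = (3.660)² × 37.7 = 505.0 W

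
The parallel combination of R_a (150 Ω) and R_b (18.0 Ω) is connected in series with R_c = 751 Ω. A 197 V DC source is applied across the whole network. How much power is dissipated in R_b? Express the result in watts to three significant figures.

0.946 W

First find R_p for the parallel pair, then treat R_p + R_c as a series loop.
R_p = (150×18.0)/(150+18.0) = 16.07 Ω
R_total = R_p + 751 = 16.07 + 751 = 767.1 Ω
I = V / R_total = 197 / 767.1 = 0.2568 A
Voltage across the parallel pair: V_p = I × R_p = 0.2568 × 16.07 = 4.127 V
R_b sits across V_p; its power is V_p²/R.
P_R_b = (4.127)² / 18.0 = 0.9464 W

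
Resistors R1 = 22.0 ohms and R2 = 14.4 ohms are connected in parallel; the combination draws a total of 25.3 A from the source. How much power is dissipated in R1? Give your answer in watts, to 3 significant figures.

The branches share the same voltage, but only the total current is given — find V from the equivalent resistance first.
1/R_eq = 1/22.0 + 1/14.4 ⇒ R_eq = 8.703 Ω
V = I_total × R_eq = 25.30 × 8.703 = 220.2 V
P_R1 = V² / R1 = (220.2)² / 22.0 = 2204 W

2200 W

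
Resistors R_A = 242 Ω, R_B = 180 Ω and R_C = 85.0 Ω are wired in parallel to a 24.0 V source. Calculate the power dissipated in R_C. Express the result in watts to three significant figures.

6.78 W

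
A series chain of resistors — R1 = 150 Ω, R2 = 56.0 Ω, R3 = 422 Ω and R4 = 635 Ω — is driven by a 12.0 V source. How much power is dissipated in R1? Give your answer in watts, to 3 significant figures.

Every series element carries the same I. Get I from the total resistance, then P = I² × R1.
R_total = 150 + 56.0 + 422 + 635 = 1263 Ω
I = V / R_total = 12.0 / 1263 = 0.009501 A
P_R1 = I² × R1 = (0.009501)² × 150 = 0.01354 W

0.0135 W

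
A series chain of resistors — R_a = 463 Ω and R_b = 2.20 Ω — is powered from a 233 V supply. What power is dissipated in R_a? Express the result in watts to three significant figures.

The current is common to all series resistors; compute it, then apply P = I²R for the target.
R_total = 463 + 2.20 = 465.2 Ω
I = V / R_total = 233 / 465.2 = 0.5009 A
P_R_a = I² × R_a = (0.5009)² × 463 = 116.1 W

116 W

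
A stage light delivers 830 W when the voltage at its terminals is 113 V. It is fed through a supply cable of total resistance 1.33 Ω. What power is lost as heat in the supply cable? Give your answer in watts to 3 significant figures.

Only the current and the line resistance are needed for the I²R loss.
I = P / V = 830 / 113 = 7.345 A through the supply cable.
P_line = I² R_line = (7.345)² × 1.33 = 71.75 W

71.8 W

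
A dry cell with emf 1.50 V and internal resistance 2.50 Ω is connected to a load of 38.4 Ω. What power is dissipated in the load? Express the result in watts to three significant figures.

Load and internal resistance form a series loop — compute the loop current, then the load power via I²R.
I = ε / (r + R) = 1.50 / (2.50 + 38.4) = 0.03667 A
P_load = I² R = (0.03667)² × 38.4 = 0.05165 W

0.0516 W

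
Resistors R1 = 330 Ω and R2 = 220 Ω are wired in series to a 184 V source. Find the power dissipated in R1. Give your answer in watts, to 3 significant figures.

Every series element carries the same I. Get I from the total resistance, then P = I² × R1.
R_total = 330 + 220 = 550.0 Ω
I = V / R_total = 184 / 550.0 = 0.3345 A
P_R1 = I² × R1 = (0.3345)² × 330 = 36.93 W

36.9 W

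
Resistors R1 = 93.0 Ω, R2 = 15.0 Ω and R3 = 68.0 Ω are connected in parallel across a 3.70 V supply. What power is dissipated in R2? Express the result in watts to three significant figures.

The supply voltage appears across each parallel branch — just use P = V²/R2.
P_R2 = V² / R2 = (3.70)² / 15.0 Ω = 0.9127 W

0.913 W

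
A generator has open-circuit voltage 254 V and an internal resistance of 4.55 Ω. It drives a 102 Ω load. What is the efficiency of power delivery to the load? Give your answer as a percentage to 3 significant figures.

95.7 %

The source delivers εI, of which I²R reaches the load and I²r is lost; since I is common, η = R/(R+r).
η = R / (R + r) = 102 / (102 + 4.55) = 0.9573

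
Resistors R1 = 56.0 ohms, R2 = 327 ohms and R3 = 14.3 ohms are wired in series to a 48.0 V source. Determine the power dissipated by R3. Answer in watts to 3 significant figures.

0.209 W

Series elements share the same current, so find I first, then use P = I²R.
R_total = 56.0 + 327 + 14.3 = 397.3 Ω
I = V / R_total = 48.0 / 397.3 = 0.1208 A
P_R3 = I² × R3 = (0.1208)² × 14.3 = 0.2087 W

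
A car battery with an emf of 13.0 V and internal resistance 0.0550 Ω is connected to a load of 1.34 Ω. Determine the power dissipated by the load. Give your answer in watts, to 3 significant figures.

The internal resistance and the load are in series, so the same I flows through both; get I from ε/(r+R), then I²R for the load.
I = ε / (r + R) = 13.0 / (0.0550 + 1.34) = 9.319 A
P_load = I² R = (9.319)² × 1.34 = 116.4 W

116 W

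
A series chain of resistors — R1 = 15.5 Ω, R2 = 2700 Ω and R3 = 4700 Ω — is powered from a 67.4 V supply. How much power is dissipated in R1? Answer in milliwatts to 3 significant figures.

The current is common to all series resistors; compute it, then apply P = I²R for the target.
R_total = 15.5 + 2700 + 4700 = 7416 Ω
I = V / R_total = 67.4 / 7416 = 0.009089 A
P_R1 = I² × R1 = (0.009089)² × 15.5 = 0.001280 W

1.28 mW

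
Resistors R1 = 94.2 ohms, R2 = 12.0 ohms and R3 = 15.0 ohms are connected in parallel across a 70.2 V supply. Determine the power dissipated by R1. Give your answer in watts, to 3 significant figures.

52.3 W

R1 sits directly across the source, so P = V²/R with V = 70.2 V.
P_R1 = V² / R1 = (70.2)² / 94.2 Ω = 52.31 W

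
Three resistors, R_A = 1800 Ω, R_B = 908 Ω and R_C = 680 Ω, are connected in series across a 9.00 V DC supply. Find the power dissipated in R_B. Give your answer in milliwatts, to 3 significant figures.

Series elements share the same current, so find I first, then use P = I²R.
R_total = 1800 + 908 + 680 = 3388 Ω
I = V / R_total = 9.00 / 3388 = 0.002656 A
P_R_B = I² × R_B = (0.002656)² × 908 = 0.006407 W

6.41 mW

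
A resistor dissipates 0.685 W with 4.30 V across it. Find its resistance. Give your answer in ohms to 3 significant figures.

27.0 Ω

From P = V I = I²R = V²/R, with the two given quantities we get R = V² / P.
R = (4.30)² / 0.685 = 26.99 Ω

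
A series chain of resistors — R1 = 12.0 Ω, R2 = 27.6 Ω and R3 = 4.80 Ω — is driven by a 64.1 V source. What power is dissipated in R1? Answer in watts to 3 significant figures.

Series elements share the same current, so find I first, then use P = I²R.
R_total = 12.0 + 27.6 + 4.80 = 44.40 Ω
I = V / R_total = 64.1 / 44.40 = 1.444 A
P_R1 = I² × R1 = (1.444)² × 12.0 = 25.01 W

25.0 W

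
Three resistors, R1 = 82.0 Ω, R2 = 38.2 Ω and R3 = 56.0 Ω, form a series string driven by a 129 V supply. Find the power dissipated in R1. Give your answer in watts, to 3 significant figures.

Series elements share the same current, so find I first, then use P = I²R.
R_total = 82.0 + 38.2 + 56.0 = 176.2 Ω
I = V / R_total = 129 / 176.2 = 0.7321 A
P_R1 = I² × R1 = (0.7321)² × 82.0 = 43.95 W

44.0 W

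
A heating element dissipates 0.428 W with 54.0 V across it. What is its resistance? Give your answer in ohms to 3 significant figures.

6810 Ω

Rearranging the power relation for the two known quantities gives R = V² / P.
R = (54.0)² / 0.428 = 6813 Ω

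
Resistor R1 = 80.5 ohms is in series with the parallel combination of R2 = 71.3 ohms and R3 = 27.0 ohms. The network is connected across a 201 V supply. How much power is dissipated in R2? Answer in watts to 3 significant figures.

Reduce the parallel pair to R_p first; the network is then a simple series string.
R_p = (71.3×27.0)/(71.3+27.0) = 19.58 Ω
R_total = 80.5 + 19.58 = 100.1 Ω
I = V / R_total = 201 / 100.1 = 2.008 A
Voltage across the parallel pair: V_p = I × R_p = 2.008 × 19.58 = 39.33 V
With V_p across R2, its power is V_p²/R2.
P_R2 = (39.33)² / 71.3 = 21.70 W

21.7 W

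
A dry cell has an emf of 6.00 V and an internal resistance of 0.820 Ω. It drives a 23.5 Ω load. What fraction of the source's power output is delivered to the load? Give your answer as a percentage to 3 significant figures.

96.6 %

η = P_load/(P_load+P_int) = I²R/(I²R+I²r) = R/(R+r) — the I² cancels for series elements.
η = R / (R + r) = 23.5 / (23.5 + 0.820) = 0.9663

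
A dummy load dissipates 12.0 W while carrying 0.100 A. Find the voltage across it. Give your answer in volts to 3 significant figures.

120 V

From P = V I = I²R = V²/R, with the two given quantities we get V = P / I.
V = 12.0 / 0.1000 = 120.0 V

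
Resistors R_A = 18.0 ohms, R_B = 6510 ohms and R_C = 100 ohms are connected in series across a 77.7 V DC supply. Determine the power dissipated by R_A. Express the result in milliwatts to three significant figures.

Series elements share the same current, so find I first, then use P = I²R.
R_total = 18.0 + 6510 + 100 = 6628 Ω
I = V / R_total = 77.7 / 6628 = 0.01172 A
P_R_A = I² × R_A = (0.01172)² × 18.0 = 0.002474 W

2.47 mW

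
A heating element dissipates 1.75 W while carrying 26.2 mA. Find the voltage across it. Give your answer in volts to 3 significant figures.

66.8 V

The two known quantities fix the third via V = P / I.
V = 1.75 / 0.02620 = 66.79 V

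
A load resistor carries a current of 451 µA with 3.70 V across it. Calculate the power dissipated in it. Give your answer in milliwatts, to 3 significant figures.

1.67 mW

V and I are known directly — P = V I, no intermediate step needed.
P = 3.70 V × 0.0004510 A = 0.001669 W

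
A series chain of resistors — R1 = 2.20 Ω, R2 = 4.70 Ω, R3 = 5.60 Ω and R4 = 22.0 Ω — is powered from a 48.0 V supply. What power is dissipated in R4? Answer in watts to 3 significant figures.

The current is common to all series resistors; compute it, then apply P = I²R for the target.
R_total = 2.20 + 4.70 + 5.60 + 22.0 = 34.50 Ω
I = V / R_total = 48.0 / 34.50 = 1.391 A
P_R4 = I² × R4 = (1.391)² × 22.0 = 42.59 W

42.6 W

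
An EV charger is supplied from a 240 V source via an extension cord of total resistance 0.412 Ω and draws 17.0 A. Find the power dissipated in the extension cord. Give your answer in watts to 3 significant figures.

Line loss is just I²R for the cable — we know both I and R_line directly.
The extension cord carries the full 17.0 A.
P_line = I² R_line = (17.00)² × 0.412 = 119.1 W

119 W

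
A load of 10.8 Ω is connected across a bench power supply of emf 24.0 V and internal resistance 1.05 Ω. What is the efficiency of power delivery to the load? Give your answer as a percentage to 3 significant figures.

91.1 %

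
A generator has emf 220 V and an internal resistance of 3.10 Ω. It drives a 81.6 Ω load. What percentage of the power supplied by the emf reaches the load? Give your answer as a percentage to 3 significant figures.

96.3 %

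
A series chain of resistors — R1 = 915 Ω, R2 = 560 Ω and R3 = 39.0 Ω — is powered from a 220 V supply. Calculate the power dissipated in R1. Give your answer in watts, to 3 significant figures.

19.3 W

Since the resistors are in series they all carry the loop current I = V/R_total; the power in any one is I²R.
R_total = 915 + 560 + 39.0 = 1514 Ω
I = V / R_total = 220 / 1514 = 0.1453 A
P_R1 = I² × R1 = (0.1453)² × 915 = 19.32 W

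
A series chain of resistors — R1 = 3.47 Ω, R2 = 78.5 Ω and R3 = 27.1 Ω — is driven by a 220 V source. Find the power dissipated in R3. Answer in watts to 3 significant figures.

In a series string the same current flows through every resistor — find that current, then P = I²R for the one we want.
R_total = 3.47 + 78.5 + 27.1 = 109.1 Ω
I = V / R_total = 220 / 109.1 = 2.017 A
P_R3 = I² × R3 = (2.017)² × 27.1 = 110.3 W

110 W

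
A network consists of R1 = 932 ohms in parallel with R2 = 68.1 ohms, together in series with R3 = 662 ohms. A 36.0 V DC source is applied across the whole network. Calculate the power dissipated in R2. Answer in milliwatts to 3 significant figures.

146 mW

Reduce the parallel combination to a single R_p; the circuit then becomes R_p in series with the remaining resistor.
R_p = (932×68.1)/(932+68.1) = 63.46 Ω
R_total = R_p + 662 = 63.46 + 662 = 725.5 Ω
I = V / R_total = 36.0 / 725.5 = 0.04962 A
Voltage across the parallel pair: V_p = I × R_p = 0.04962 × 63.46 = 3.149 V
Use P = V²/R for R2 with V = V_p.
P_R2 = (3.149)² / 68.1 = 0.1456 W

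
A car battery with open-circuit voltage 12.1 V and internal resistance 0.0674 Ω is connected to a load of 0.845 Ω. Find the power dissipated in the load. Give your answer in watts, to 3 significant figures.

149 W

With r and R in series, I = ε/(r+R); the load dissipates I²R.
I = ε / (r + R) = 12.1 / (0.0674 + 0.845) = 13.26 A
P_load = I² R = (13.26)² × 0.845 = 148.6 W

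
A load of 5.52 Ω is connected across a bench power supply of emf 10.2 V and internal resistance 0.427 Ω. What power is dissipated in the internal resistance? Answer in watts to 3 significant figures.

1.26 W

Internal loss is I²r, with I set by the total series resistance r+R.
I = ε / (r + R) = 10.2 / (0.427 + 5.52) = 1.715 A
P_int = I² r = (1.715)² × 0.427 = 1.256 W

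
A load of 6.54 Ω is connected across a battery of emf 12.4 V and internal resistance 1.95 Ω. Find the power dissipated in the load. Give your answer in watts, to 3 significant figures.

14.0 W

Find the circuit current first, then P = I²R for the load (series elements share I).
I = ε / (r + R) = 12.4 / (1.95 + 6.54) = 1.461 A
P_load = I² R = (1.461)² × 6.54 = 13.95 W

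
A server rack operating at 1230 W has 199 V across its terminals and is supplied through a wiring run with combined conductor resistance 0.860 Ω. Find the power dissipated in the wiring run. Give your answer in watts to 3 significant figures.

32.9 W

The wiring run is a series resistance carrying the load current; its dissipation is I²R_line.
I = P / V = 1230 / 199 = 6.181 A through the wiring run.
P_line = I² R_line = (6.181)² × 0.860 = 32.86 W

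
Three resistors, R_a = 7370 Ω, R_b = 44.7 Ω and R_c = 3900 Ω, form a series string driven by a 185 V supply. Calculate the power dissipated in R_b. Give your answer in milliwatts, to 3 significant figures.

Series elements share the same current, so find I first, then use P = I²R.
R_total = 7370 + 44.7 + 3900 = 11310 Ω
I = V / R_total = 185 / 11310 = 0.01635 A
P_R_b = I² × R_b = (0.01635)² × 44.7 = 0.01195 W

11.9 mW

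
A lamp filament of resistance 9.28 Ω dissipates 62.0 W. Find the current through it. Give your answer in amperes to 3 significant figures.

2.58 A

The two known quantities fix the third via I = √(P / R).
I = √(62.0 / 9.28) = 2.585 A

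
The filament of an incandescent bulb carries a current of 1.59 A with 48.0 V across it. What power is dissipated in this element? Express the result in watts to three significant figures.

Both the voltage across and the current through the element are known, so P = V I applies directly.
P = 48.0 V × 1.590 A = 76.32 W

76.3 W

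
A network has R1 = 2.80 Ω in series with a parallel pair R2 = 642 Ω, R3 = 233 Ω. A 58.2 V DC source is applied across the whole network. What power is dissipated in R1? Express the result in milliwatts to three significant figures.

314 mW

Reduce the parallel pair to R_p first; the network is then a simple series string.
R_p = (642×233)/(642+233) = 171.0 Ω
R_total = 2.80 + 171.0 = 173.8 Ω
I = V / R_total = 58.2 / 173.8 = 0.3350 A
R1 is in the main series path, so its power is I²R1.
P_R1 = (0.3350)² × 2.80 = 0.3141 W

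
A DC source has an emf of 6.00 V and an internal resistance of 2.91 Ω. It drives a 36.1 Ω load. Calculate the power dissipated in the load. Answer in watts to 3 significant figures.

0.854 W

Load and internal resistance form a series loop — compute the loop current, then the load power via I²R.
I = ε / (r + R) = 6.00 / (2.91 + 36.1) = 0.1538 A
P_load = I² R = (0.1538)² × 36.1 = 0.8540 W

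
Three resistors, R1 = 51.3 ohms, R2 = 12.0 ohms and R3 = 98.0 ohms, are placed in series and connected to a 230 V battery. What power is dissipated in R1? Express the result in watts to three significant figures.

Since the resistors are in series they all carry the loop current I = V/R_total; the power in any one is I²R.
R_total = 51.3 + 12.0 + 98.0 = 161.3 Ω
I = V / R_total = 230 / 161.3 = 1.426 A
P_R1 = I² × R1 = (1.426)² × 51.3 = 104.3 W

104 W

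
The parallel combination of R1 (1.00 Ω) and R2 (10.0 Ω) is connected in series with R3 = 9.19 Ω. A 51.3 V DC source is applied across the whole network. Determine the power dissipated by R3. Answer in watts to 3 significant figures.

First find R_p for the parallel pair, then treat R_p + R3 as a series loop.
R_p = (1.00×10.0)/(1.00+10.0) = 0.9091 Ω
R_total = R_p + 9.19 = 0.9091 + 9.19 = 10.10 Ω
I = V / R_total = 51.3 / 10.10 = 5.080 A
R3 carries the full series current, so P = I²R.
P_R3 = (5.080)² × 9.19 = 237.1 W

237 W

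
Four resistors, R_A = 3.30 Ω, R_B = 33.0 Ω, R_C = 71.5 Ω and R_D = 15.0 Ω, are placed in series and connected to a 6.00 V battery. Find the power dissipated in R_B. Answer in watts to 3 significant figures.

Since the resistors are in series they all carry the loop current I = V/R_total; the power in any one is I²R.
R_total = 3.30 + 33.0 + 71.5 + 15.0 = 122.8 Ω
I = V / R_total = 6.00 / 122.8 = 0.04886 A
P_R_B = I² × R_B = (0.04886)² × 33.0 = 0.07878 W

0.0788 W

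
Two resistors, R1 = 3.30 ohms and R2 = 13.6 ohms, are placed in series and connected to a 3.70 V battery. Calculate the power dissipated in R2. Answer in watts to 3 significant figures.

Since the resistors are in series they all carry the loop current I = V/R_total; the power in any one is I²R.
R_total = 3.30 + 13.6 = 16.90 Ω
I = V / R_total = 3.70 / 16.90 = 0.2189 A
P_R2 = I² × R2 = (0.2189)² × 13.6 = 0.6519 W

0.652 W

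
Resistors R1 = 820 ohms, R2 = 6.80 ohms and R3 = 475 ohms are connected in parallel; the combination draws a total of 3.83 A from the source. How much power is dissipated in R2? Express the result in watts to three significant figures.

Only the total current is stated, so first find the parallel equivalent to get the voltage across the combination.
1/R_eq = 1/820 + 1/6.80 + 1/475 ⇒ R_eq = 6.650 Ω
V = I_total × R_eq = 3.830 × 6.650 = 25.47 V
P_R2 = V² / R2 = (25.47)² / 6.80 = 95.39 W

95.4 W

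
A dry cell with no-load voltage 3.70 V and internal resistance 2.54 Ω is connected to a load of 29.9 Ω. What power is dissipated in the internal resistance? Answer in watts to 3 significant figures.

r is in series with the load, so it carries the full circuit current — the loss in it is I²r.
I = ε / (r + R) = 3.70 / (2.54 + 29.9) = 0.1141 A
P_int = I² r = (0.1141)² × 2.54 = 0.03304 W

0.0330 W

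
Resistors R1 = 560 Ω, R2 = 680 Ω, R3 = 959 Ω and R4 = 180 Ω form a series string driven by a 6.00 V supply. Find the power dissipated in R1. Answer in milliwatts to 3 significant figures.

3.56 mW

In a series string the same current flows through every resistor — find that current, then P = I²R for the one we want.
R_total = 560 + 680 + 959 + 180 = 2379 Ω
I = V / R_total = 6.00 / 2379 = 0.002522 A
P_R1 = I² × R1 = (0.002522)² × 560 = 0.003562 W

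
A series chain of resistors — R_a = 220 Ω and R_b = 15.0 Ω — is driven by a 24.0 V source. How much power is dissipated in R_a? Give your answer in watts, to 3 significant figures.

2.29 W

The current is common to all series resistors; compute it, then apply P = I²R for the target.
R_total = 220 + 15.0 = 235.0 Ω
I = V / R_total = 24.0 / 235.0 = 0.1021 A
P_R_a = I² × R_a = (0.1021)² × 220 = 2.295 W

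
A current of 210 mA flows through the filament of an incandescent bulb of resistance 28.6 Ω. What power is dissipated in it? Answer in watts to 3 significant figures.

1.26 W

The current through and the resistance of the element are both given; use P = I²R.
P = (0.2100 A)² × 28.6 Ω = 1.261 W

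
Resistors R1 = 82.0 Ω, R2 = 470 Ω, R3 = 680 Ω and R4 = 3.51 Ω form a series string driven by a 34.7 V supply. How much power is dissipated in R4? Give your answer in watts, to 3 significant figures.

0.00277 W

Every series element carries the same I. Get I from the total resistance, then P = I² × R4.
R_total = 82.0 + 470 + 680 + 3.51 = 1236 Ω
I = V / R_total = 34.7 / 1236 = 0.02809 A
P_R4 = I² × R4 = (0.02809)² × 3.51 = 0.002769 W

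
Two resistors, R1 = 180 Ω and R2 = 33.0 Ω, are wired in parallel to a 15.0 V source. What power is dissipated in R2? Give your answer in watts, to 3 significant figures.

6.82 W

The supply voltage appears across each parallel branch — just use P = V²/R2.
P_R2 = V² / R2 = (15.0)² / 33.0 Ω = 6.818 W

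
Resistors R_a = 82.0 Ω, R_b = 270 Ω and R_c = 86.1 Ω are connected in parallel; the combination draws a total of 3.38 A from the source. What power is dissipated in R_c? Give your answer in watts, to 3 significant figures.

175 W

Only the total current is stated, so first find the parallel equivalent to get the voltage across the combination.
1/R_eq = 1/82.0 + 1/270 + 1/86.1 ⇒ R_eq = 36.35 Ω
V = I_total × R_eq = 3.380 × 36.35 = 122.8 V
P_R_c = V² / R_c = (122.8)² / 86.1 = 175.3 W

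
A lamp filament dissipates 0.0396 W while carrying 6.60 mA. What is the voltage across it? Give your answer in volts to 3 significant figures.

6.00 V

Inverting the appropriate power form: V = P / I.
V = 0.0396 / 0.006600 = 6.000 V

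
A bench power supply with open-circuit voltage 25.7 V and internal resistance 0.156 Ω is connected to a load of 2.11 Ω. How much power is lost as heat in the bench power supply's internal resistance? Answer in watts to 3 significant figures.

The internal resistance carries the same current as the load; P_int = I²r.
I = ε / (r + R) = 25.7 / (0.156 + 2.11) = 11.34 A
P_int = I² r = (11.34)² × 0.156 = 20.07 W

20.1 W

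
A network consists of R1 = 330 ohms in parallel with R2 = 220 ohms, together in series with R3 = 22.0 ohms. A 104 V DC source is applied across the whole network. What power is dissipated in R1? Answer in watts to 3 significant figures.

Combine R1 and R2 into their parallel equivalent first, reducing the network to two series resistors.
R_p = (330×220)/(330+220) = 132.0 Ω
R_total = R_p + 22.0 = 132.0 + 22.0 = 154.0 Ω
I = V / R_total = 104 / 154.0 = 0.6753 A
Voltage across the parallel pair: V_p = I × R_p = 0.6753 × 132.0 = 89.14 V
Use P = V²/R for R1 with V = V_p.
P_R1 = (89.14)² / 330 = 24.08 W

24.1 W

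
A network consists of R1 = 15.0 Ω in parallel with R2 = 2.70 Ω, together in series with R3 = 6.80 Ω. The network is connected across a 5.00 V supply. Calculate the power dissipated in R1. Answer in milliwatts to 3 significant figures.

Reduce the parallel combination to a single R_p; the circuit then becomes R_p in series with the remaining resistor.
R_p = (15.0×2.70)/(15.0+2.70) = 2.288 Ω
R_total = R_p + 6.80 = 2.288 + 6.80 = 9.088 Ω
I = V / R_total = 5.00 / 9.088 = 0.5502 A
Voltage across the parallel pair: V_p = I × R_p = 0.5502 × 2.288 = 1.259 V
Use P = V²/R for R1 with V = V_p.
P_R1 = (1.259)² / 15.0 = 0.1056 W

106 mW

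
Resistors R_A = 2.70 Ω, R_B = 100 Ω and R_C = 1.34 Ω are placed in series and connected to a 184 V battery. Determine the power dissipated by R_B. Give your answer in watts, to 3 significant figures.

Every series element carries the same I. Get I from the total resistance, then P = I² × R_B.
R_total = 2.70 + 100 + 1.34 = 104.0 Ω
I = V / R_total = 184 / 104.0 = 1.769 A
P_R_B = I² × R_B = (1.769)² × 100 = 312.8 W

313 W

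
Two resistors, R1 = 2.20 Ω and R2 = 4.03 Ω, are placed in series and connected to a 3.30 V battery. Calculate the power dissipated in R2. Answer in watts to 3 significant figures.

1.13 W

In a series string the same current flows through every resistor — find that current, then P = I²R for the one we want.
R_total = 2.20 + 4.03 = 6.230 Ω
I = V / R_total = 3.30 / 6.230 = 0.5297 A
P_R2 = I² × R2 = (0.5297)² × 4.03 = 1.131 W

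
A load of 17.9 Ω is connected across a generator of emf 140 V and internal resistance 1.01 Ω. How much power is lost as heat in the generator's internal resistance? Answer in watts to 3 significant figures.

Internal loss is I²r, with I set by the total series resistance r+R.
I = ε / (r + R) = 140 / (1.01 + 17.9) = 7.403 A
P_int = I² r = (7.403)² × 1.01 = 55.36 W

55.4 W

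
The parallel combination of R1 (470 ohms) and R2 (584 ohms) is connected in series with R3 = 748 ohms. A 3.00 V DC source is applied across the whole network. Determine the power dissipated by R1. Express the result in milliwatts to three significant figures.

Reduce the parallel combination to a single R_p; the circuit then becomes R_p in series with the remaining resistor.
R_p = (470×584)/(470+584) = 260.4 Ω
R_total = R_p + 748 = 260.4 + 748 = 1008 Ω
I = V / R_total = 3.00 / 1008 = 0.002975 A
Voltage across the parallel pair: V_p = I × R_p = 0.002975 × 260.4 = 0.7747 V
Use P = V²/R for R1 with V = V_p.
P_R1 = (0.7747)² / 470 = 0.001277 W

1.28 mW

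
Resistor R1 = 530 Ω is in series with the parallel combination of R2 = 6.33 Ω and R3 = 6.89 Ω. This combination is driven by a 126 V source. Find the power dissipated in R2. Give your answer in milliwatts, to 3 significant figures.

96.0 mW

Reduce the parallel pair to R_p first; the network is then a simple series string.
R_p = (6.33×6.89)/(6.33+6.89) = 3.299 Ω
R_total = 530 + 3.299 = 533.3 Ω
I = V / R_total = 126 / 533.3 = 0.2363 A
Voltage across the parallel pair: V_p = I × R_p = 0.2363 × 3.299 = 0.7795 V
With V_p across R2, its power is V_p²/R2.
P_R2 = (0.7795)² / 6.33 = 0.09598 W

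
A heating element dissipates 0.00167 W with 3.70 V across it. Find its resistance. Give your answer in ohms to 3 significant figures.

Rearranging the power relation for the two known quantities gives R = V² / P.
R = (3.70)² / 0.00167 = 8198 Ω

8200 Ω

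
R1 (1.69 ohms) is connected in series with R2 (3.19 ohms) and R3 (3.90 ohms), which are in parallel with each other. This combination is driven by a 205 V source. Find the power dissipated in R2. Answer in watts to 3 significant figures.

3420 W

First combine the parallel branches into one equivalent R_p, then R1 + R_p is a series pair.
R_p = (3.19×3.90)/(3.19+3.90) = 1.755 Ω
R_total = 1.69 + 1.755 = 3.445 Ω
I = V / R_total = 205 / 3.445 = 59.51 A
Voltage across the parallel pair: V_p = I × R_p = 59.51 × 1.755 = 104.4 V
R2 is across V_p, so use P = V²/R for that branch.
P_R2 = (104.4)² / 3.19 = 3418 W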